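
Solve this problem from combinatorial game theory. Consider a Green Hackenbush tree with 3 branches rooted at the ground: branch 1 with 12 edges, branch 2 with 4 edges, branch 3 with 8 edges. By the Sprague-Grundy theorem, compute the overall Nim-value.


The tree has 3 branches from the ground vertex.
In Green Hackenbush, the Nim-value of a simple path of length k is k.
Branch 1: length 12, Nim-value = 12
Branch 2: length 4, Nim-value = 4
Branch 3: length 8, Nim-value = 8
Total Nim-value = XOR of all branch values:
0 XOR 12 = 12
12 XOR 4 = 8
8 XOR 8 = 0
Nim-value of the tree = 0

0


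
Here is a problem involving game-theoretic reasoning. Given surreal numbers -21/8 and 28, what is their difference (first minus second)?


x = -21/8, y = 28
Converting to common denominator: 8
x = -21/8, y = 224/8
x - y = -21/8 - 28 = -245/8

-245/8


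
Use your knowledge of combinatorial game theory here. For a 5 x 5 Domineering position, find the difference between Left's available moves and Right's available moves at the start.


Board is 5 x 5 (rows x cols).
Left (vertical) placements: (rows-1) * cols = 4 * 5 = 20
Right (horizontal) placements: rows * (cols-1) = 5 * 4 = 20
Advantage = Left - Right = 20 - 20 = 0

0


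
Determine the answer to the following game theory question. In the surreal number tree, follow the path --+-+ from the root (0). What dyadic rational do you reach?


Sign expansion: --+-+
Rule: track bounds (lo, hi), initially (-inf, +inf). On '+', the current value becomes lo and we move to the simplest number in (value, hi): value + 1 if hi = +inf, otherwise the midpoint (value + hi)/2. On '-', the current value becomes hi and we move to value - 1 if lo = -inf, otherwise the midpoint (lo + value)/2.
Start at 0.
Step 1: sign = -, move left. Bounds: (-inf, 0). Value = -1
Step 2: sign = -, move left. Bounds: (-inf, -1). Value = -2
Step 3: sign = +, move right. Bounds: (-2, -1). Value = -3/2
Step 4: sign = -, move left. Bounds: (-2, -3/2). Value = -7/4
Step 5: sign = +, move right. Bounds: (-7/4, -3/2). Value = -13/8
The surreal number with sign expansion --+-+ is -13/8.

-13/8


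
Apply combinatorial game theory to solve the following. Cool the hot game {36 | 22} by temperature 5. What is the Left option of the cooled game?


Original game: {36 | 22} (a switch {a | b} with a > b).
Cooling by t (for t below the temperature (a - b)/2 = 7) taxes each move by t: {a | b} cooled by t is {a - t | b + t}.
Cooling amount: t = 5
Cooled Left option: 36 - 5 = 31
Cooled Right option: 22 + 5 = 27
Cooled game: {31 | 27}
Left option = 31

31


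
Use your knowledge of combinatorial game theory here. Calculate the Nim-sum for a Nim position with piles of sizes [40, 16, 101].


We need the XOR (exclusive or) of all pile sizes.
After XOR-ing pile 1 (size 40): 0 XOR 40 = 40
After XOR-ing pile 2 (size 16): 40 XOR 16 = 56
After XOR-ing pile 3 (size 101): 56 XOR 101 = 93
The Nim-value of this position is 93.

93


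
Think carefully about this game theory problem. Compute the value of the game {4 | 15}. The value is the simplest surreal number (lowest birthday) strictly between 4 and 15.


Left options: {4}, max = 4
Right options: {15}, min = 15
All options are numbers and max(Left) < min(Right), so by the simplicity theorem the value is the simplest (earliest-born) number strictly between 4 and 15.
Integers 5 through 14 all lie strictly between 4 and 15.
Among integers, the simplest (lowest birthday = smallest |n|; 0 is born on day 0, +-n on day n) is 5.
No non-integer in the interval can be simpler: if x is a non-integer in the interval, then floor(x) or ceil(x) also lies in the interval (the interval contains an integer), and both are proper prefixes of x's sign expansion, i.e. born earlier. So the game value is 5.
Game value = 5

5


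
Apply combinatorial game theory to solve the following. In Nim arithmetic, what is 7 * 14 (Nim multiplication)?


Nim multiplication is bilinear over XOR: (u XOR v) * w = (u*w) XOR (v*w).
So we split each operand into its bit components and XOR the pairwise Nim products.
7 = 1 + 2 + 4 (as XOR of powers of 2).
14 = 2 + 4 + 8 (as XOR of powers of 2).
Using the standard Nim-product table on single bits:
  2*2 = 3,   2*4 = 8,   2*8 = 12,
  4*4 = 6,   4*8 = 11,  8*8 = 13,
and  1*x = x (identity), k*l = l*k (commutative).
Pairwise Nim products:
  1 * 2 = 2
  1 * 4 = 4
  1 * 8 = 8
  2 * 2 = 3
  2 * 4 = 8
  2 * 8 = 12
  4 * 2 = 8
  4 * 4 = 6
  4 * 8 = 11
XOR them: 2 XOR 4 XOR 8 XOR 3 XOR 8 XOR 12 XOR 8 XOR 6 XOR 11 = 12.
Result: 7 * 14 = 12 (in Nim).

12


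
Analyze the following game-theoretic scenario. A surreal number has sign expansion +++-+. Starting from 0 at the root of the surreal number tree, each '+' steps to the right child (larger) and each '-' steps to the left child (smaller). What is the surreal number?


Sign expansion: +++-+
Rule: track bounds (lo, hi), initially (-inf, +inf). On '+', the current value becomes lo and we move to the simplest number in (value, hi): value + 1 if hi = +inf, otherwise the midpoint (value + hi)/2. On '-', the current value becomes hi and we move to value - 1 if lo = -inf, otherwise the midpoint (lo + value)/2.
Start at 0.
Step 1: sign = +, move right. Bounds: (0, +inf). Value = 1
Step 2: sign = +, move right. Bounds: (1, +inf). Value = 2
Step 3: sign = +, move right. Bounds: (2, +inf). Value = 3
Step 4: sign = -, move left. Bounds: (2, 3). Value = 5/2
Step 5: sign = +, move right. Bounds: (5/2, 3). Value = 11/4
The surreal number with sign expansion +++-+ is 11/4.

11/4


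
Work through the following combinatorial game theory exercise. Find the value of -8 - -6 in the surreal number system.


x = -8, y = -6
x - y = -8 - -6 = -2

-2


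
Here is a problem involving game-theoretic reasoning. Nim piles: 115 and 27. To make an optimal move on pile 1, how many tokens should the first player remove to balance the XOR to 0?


Piles: 115 and 27
Current XOR: 115 XOR 27 = 104 (non-zero, so this is an N-position).
To make the XOR zero, we need to find a move that balances the piles.
For pile 1 (size 115): target = 115 XOR 104 = 27
We reduce pile 1 from 115 to 27.
Tokens removed: 115 - 27 = 88
Verification: 27 XOR 27 = 0

88


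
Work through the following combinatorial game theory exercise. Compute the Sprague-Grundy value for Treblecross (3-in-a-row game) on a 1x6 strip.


Treblecross: place X on empty cells; 3-in-a-row wins.
Playing within two cells of an existing X lets the opponent win at once, so sensible play treats the cells i-2..i+2 around each X as dead. The player left with no safe cell loses, so this is a normal-play take-away game on strips of safe cells.
Placing X at cell i (0-indexed) of a strip of k safe cells leaves independent strips of sizes max(0, i-2) and max(0, k-i-3). Hence G(k) = mex{ G(max(0,i-2)) XOR G(max(0,k-i-3)) : 0 <= i < k }, with G(0) = 0.
G(1): splits (0,0):0^0=0 -> mex({0}) = 1
G(2): splits (0,0):0^0=0 -> mex({0}) = 1
G(3): splits (0,0):0^0=0 -> mex({0}) = 1
G(4): splits (0,1):0^1=1 (0,0):0^0=0 -> mex({0, 1}) = 2
G(5): splits (0,2):0^1=1 (0,1):0^1=1 (0,0):0^0=0 -> mex({0, 1}) = 2
G(6) = mex({1}) = 0
Therefore G(6) = 0.

0


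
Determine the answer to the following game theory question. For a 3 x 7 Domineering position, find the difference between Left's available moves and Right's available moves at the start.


Board is 3 x 7 (rows x cols).
Left (vertical) placements: (rows-1) * cols = 2 * 7 = 14
Right (horizontal) placements: rows * (cols-1) = 3 * 6 = 18
Advantage = Left - Right = 14 - 18 = -4

-4


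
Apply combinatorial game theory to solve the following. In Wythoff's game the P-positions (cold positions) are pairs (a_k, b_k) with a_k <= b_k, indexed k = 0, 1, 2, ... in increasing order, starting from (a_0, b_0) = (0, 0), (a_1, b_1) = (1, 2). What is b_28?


By Wythoff's theorem, a_k = floor(k * phi) and b_k = floor(k * phi^2) = a_k + k, where phi = (1 + sqrt(5))/2 is the golden ratio.
phi = (1 + sqrt(5))/2 = 1.618034
phi^2 = phi + 1 = 2.618034
k = 28
k * phi^2 = 28 * 2.618034 = 73.304952
b_28 = floor(k * phi^2) = 73 (check: a_28 + k = 45 + 28 = 73)

73


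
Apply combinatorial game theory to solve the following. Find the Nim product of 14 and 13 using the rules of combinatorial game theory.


Nim multiplication is bilinear over XOR: (u XOR v) * w = (u*w) XOR (v*w).
So we split each operand into its bit components and XOR the pairwise Nim products.
14 = 2 + 4 + 8 (as XOR of powers of 2).
13 = 1 + 4 + 8 (as XOR of powers of 2).
Using the standard Nim-product table on single bits:
  2*2 = 3,   2*4 = 8,   2*8 = 12,
  4*4 = 6,   4*8 = 11,  8*8 = 13,
and  1*x = x (identity), k*l = l*k (commutative).
Pairwise Nim products:
  2 * 1 = 2
  2 * 4 = 8
  2 * 8 = 12
  4 * 1 = 4
  4 * 4 = 6
  4 * 8 = 11
  8 * 1 = 8
  8 * 4 = 11
  8 * 8 = 13
XOR them: 2 XOR 8 XOR 12 XOR 4 XOR 6 XOR 11 XOR 8 XOR 11 XOR 13 = 1.
Result: 14 * 13 = 1 (in Nim).

1


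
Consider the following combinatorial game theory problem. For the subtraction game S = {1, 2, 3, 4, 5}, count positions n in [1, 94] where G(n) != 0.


Subtraction set S = {1, 2, 3, 4, 5}, so G(n) = n mod 6.
G(n) = 0 when n is a multiple of 6.
Multiples of 6 in [1, 94]: 15
N-positions (nonzero Grundy) = 94 - 15 = 79

79


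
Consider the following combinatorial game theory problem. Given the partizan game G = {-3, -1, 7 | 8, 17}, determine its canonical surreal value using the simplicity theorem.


Left options: {-3, -1, 7}, max = 7
Right options: {8, 17}, min = 8
All options are numbers and max(Left) < min(Right), so by the simplicity theorem the value is the simplest (earliest-born) number strictly between 7 and 8.
No integer lies strictly between 7 and 8, so the value is the dyadic rational m/2^k in the interval with the smallest k (then m odd); search k = 1, 2, ...:
Denominator 2: 15/2 lies strictly between 7 and 8 -- found.
The simplest number in the interval is 15/2.
Game value = 15/2

15/2


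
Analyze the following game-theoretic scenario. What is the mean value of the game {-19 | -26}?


Game = {-19 | -26}, a switch {a | b} with numbers a > b.
Its thermograph has left wall a - t and right wall b + t, which meet at t = (a - b)/2, where both equal (a + b)/2. So the mast (mean value) is at (a + b)/2.
Mean = (-19 + (-26))/2 = -45/2 = -45/2

-45/2


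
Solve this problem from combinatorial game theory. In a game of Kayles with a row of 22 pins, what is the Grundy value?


Kayles: a move removes 1 or 2 adjacent pins from a contiguous row.
Removing pins from a row of k leaves two independent rows (a, b) with a + b = k - 1 (one pin) or a + b = k - 2 (two pins); an end removal gives a = 0.
By Sprague-Grundy, G(k) = mex{ G(a) XOR G(b) } over all these splits. G(0) = 0.
G(1): splits (0,0):0^0=0 -> mex({0}) = 1
G(2): splits (0,1):0^1=1 (0,0):0^0=0 -> mex({0, 1}) = 2
G(3): splits (0,2):0^2=2 (1,1):1^1=0 (0,1):0^1=1 -> mex({0, 1, 2}) = 3
G(4): splits (0,3):0^3=3 (1,2):1^2=3 (0,2):0^2=2 (1,1):1^1=0 -> mex({0, 2, 3}) = 1
G(5): splits (0,4):0^1=1 (1,3):1^3=2 (2,2):2^2=0 (0,3):0^3=3 (1,2):1^2=3 -> mex({0, 1, 2, 3}) = 4
G(6) = mex({0, 1, 2, 4}) = 3
G(7) = mex({0, 1, 3, 4, 5}) = 2
G(8) = mex({0, 2, 3, 5, 6}) = 1
G(9) = mex({0, 1, 2, 3, 6, 7}) = 4
G(10) = mex({0, 1, 3, 4, 5, 7}) = 2
G(11) = mex({0, 1, 2, 3, 4, 5}) = 6
G(12) = mex({0, 1, 2, 3, 5, 6, 7}) = 4
G(13) = mex({0, 2, 3, 4, 6, 7}) = 1
G(14) = mex({0, 1, 4, 5, 6, 7}) = 2
G(15) = mex({0, 1, 2, 3, 4, 5, 6}) = 7
G(16) = mex({0, 2, 3, 5, 6, 7}) = 1
G(17) = mex({0, 1, 2, 3, 5, 6, 7}) = 4
G(18) = mex({0, 1, 2, 4, 5, 6}) = 3
G(19) = mex({0, 1, 3, 4, 5, 7}) = 2
G(20) = mex({0, 2, 3, 4, 5, 6, 7}) = 1
G(21) = mex({0, 1, 2, 3, 5, 6, 7}) = 4
G(22) = mex({0, 1, 2, 3, 4, 5, 7}) = 6
Therefore G(22) = 6.

6


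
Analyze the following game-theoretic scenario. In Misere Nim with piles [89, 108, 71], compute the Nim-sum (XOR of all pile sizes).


We need the XOR (exclusive or) of all pile sizes.
After XOR-ing pile 1 (size 89): 0 XOR 89 = 89
After XOR-ing pile 2 (size 108): 89 XOR 108 = 53
After XOR-ing pile 3 (size 71): 53 XOR 71 = 114
The Nim-value of this position is 114.

114


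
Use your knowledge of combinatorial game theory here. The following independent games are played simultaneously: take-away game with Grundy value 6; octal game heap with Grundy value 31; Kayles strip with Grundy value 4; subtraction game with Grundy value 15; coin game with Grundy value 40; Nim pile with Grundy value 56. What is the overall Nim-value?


By the Sprague-Grundy theorem, the Grundy value of a sum of games is the XOR of individual Grundy values.
take-away game: Grundy value = 6. Running XOR: 0 XOR 6 = 6
octal game heap: Grundy value = 31. Running XOR: 6 XOR 31 = 25
Kayles strip: Grundy value = 4. Running XOR: 25 XOR 4 = 29
subtraction game: Grundy value = 15. Running XOR: 29 XOR 15 = 18
coin game: Grundy value = 40. Running XOR: 18 XOR 40 = 58
Nim pile: Grundy value = 56. Running XOR: 58 XOR 56 = 2
The combined Grundy value is 2.

2


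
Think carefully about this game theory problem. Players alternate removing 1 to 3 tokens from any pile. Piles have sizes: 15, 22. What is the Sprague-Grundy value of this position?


Subtraction set: {1, 2, 3}
For this subtraction set, G(n) = n mod 4 (period = max + 1 = 4).
Pile 1 (size 15): G(15) = 15 mod 4 = 3
Pile 2 (size 22): G(22) = 22 mod 4 = 2
Total Grundy value = XOR of all: 3 XOR 2 = 1

1


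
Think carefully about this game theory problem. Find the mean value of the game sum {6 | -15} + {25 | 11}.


G1 = {6 | -15}, G2 = {25 | 11}
Each is a switch {a | b} with numbers a > b; its mean value is (a + b)/2, and mean value is additive over game sums: m(G1 + G2) = m(G1) + m(G2).
Mean of G1 = (6 + (-15))/2 = -9/2 = -9/2
Mean of G2 = (25 + (11))/2 = 36/2 = 18
Mean of G1 + G2 = -9/2 + 18 = 27/2

27/2


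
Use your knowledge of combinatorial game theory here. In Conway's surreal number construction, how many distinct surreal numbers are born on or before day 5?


Day 0: {|} = 0 is born. Count = 1.
Day n: the number of surreal numbers born by day n is 2^(n+1) - 1.
By day 0: 2^1 - 1 = 1
By day 1: 2^2 - 1 = 3
By day 2: 2^3 - 1 = 7
By day 3: 2^4 - 1 = 15
By day 4: 2^5 - 1 = 31
By day 5: 2^6 - 1 = 63
By day 5: 63 surreal numbers.

63


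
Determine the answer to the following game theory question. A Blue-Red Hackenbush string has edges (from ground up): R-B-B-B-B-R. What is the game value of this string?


Edges (from ground): R-B-B-B-B-R
By Berlekamp's sign-expansion rule, a Blue-Red Hackenbush stalk has the value of the surreal number whose sign sequence is the edge sequence with B -> + and R -> -.
Sign sequence: -++++-
Trace the sign expansion in the surreal number tree, starting from 0:
Edge 1: R (sign -) -> bounds (-inf, 0), value = -1
Edge 2: B (sign +) -> bounds (-1, 0), value = -1/2
Edge 3: B (sign +) -> bounds (-1/2, 0), value = -1/4
Edge 4: B (sign +) -> bounds (-1/4, 0), value = -1/8
Edge 5: B (sign +) -> bounds (-1/8, 0), value = -1/16
Edge 6: R (sign -) -> bounds (-1/8, -1/16), value = -3/32
Game value = -3/32

-3/32


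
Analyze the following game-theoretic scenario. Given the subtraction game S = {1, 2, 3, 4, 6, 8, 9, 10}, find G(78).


The subtraction set is S = {1, 2, 3, 4, 6, 8, 9, 10}.
G(k) = mex{ G(k - s) : s in S, s <= k }. We compute iteratively: G(0) = 0.
G(1) = mex({0}) = 1
G(2) = mex({0, 1}) = 2
G(3) = mex({0, 1, 2}) = 3
G(4) = mex({0, 1, 2, 3}) = 4
G(5) = mex({1, 2, 3, 4}) = 0
G(6) = mex({0, 2, 3, 4}) = 1
G(7) = mex({0, 1, 3, 4}) = 2
G(8) = mex({0, 1, 2, 4}) = 3
G(9) = mex({0, 1, 2, 3}) = 4
G(10) = mex({0, 1, 2, 3, 4}) = 5
G(11) = mex({0, 1, 2, 3, 4, 5}) = 6
G(12) = mex({1, 2, 3, 4, 5, 6}) = 0
G(13) = mex({0, 2, 3, 4, 5, 6}) = 1
G(14) = mex({0, 1, 3, 4, 5, 6}) = 2
G(15) = mex({0, 1, 2, 4, 6}) = 3
G(16) = mex({0, 1, 2, 3, 5}) = 4
G(17) = mex({1, 2, 3, 4, 6}) = 0
G(18) = mex({0, 2, 3, 4, 5}) = 1
G(19) = mex({0, 1, 3, 4, 5, 6}) = 2
G(20) = mex({0, 1, 2, 4, 5, 6}) = 3
G(21) = mex({0, 1, 2, 3, 6}) = 4
Observe that G(12)..G(21) = 0, 1, 2, 3, 4, 0, 1, 2, 3, 4 repeats G(0)..G(9) = 0, 1, 2, 3, 4, 0, 1, 2, 3, 4.
For k >= max(S) = 10, G(k) is determined by the previous 10 values G(k-10)..G(k-1); a window of 10 consecutive values has recurred shifted by 12, so by induction G(k + 12) = G(k) for all k >= 0: the sequence is periodic from the start with period 12.
One period: G(0..11) = 0, 1, 2, 3, 4, 0, 1, 2, 3, 4, 5, 6.
78 mod 12 = 6, so G(78) = G(6) = 1.

1


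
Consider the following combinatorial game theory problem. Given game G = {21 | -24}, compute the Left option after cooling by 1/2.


Original game: {21 | -24} (a switch {a | b} with a > b).
Cooling by t (for t below the temperature (a - b)/2 = 45/2) taxes each move by t: {a | b} cooled by t is {a - t | b + t}.
Cooling amount: t = 1/2
Cooled Left option: 21 - 1/2 = 41/2
Cooled Right option: -24 + 1/2 = -47/2
Cooled game: {41/2 | -47/2}
Left option = 41/2

41/2


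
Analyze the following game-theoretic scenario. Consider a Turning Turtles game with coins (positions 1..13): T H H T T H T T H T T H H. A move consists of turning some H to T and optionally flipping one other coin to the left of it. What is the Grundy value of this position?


Coins: T H H T T H T T H T T H H
Key fact: a single head at position k behaves exactly like a Nim heap of size k (turning it to T and optionally flipping a coin at j < k corresponds to moving the heap from k to j, or to 0), and heads combine as a disjunctive sum (two heads at the same place would cancel, matching j XOR j = 0). So the Nim-value is the XOR of the 1-indexed positions of the heads.
Face-up positions (1-indexed): [2, 3, 6, 9, 12, 13]
XOR 0 with 2: 0 XOR 2 = 2
XOR 2 with 3: 2 XOR 3 = 1
XOR 1 with 6: 1 XOR 6 = 7
XOR 7 with 9: 7 XOR 9 = 14
XOR 14 with 12: 14 XOR 12 = 2
XOR 2 with 13: 2 XOR 13 = 15
Nim-value = 15

15


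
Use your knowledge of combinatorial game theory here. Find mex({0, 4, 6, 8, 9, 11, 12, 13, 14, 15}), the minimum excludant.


Set = {0, 4, 6, 8, 9, 11, 12, 13, 14, 15}
0 is in the set.
1 is NOT in the set. This is the mex.
mex = 1

1


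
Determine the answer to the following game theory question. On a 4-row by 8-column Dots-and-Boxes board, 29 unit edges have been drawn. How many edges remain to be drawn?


Grid: 4 x 8 boxes, i.e. 5 rows and 9 columns of dots.
Horizontal edges: (rows + 1) * cols = 5 * 8 = 40
Vertical edges: rows * (cols + 1) = 4 * 9 = 36
Total edges: 40 + 36 = 76
Edges drawn: 29
Remaining: 76 - 29 = 47

47


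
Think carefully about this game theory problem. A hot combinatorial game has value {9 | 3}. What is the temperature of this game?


The game is {9 | 3}, a switch {a | b} with numbers a > b.
Cooling {a | b} by t gives {a - t | b + t}, which stops being hot when a - t = b + t, i.e. at t = (a - b)/2. So the temperature of a switch is (a - b)/2.
Temperature = (Left option - Right option) / 2
= (9 - (3)) / 2
= 6 / 2
= 3

3


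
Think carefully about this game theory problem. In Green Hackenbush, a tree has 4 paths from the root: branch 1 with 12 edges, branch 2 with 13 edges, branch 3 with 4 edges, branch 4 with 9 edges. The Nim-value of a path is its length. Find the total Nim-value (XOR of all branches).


The tree has 4 branches from the ground vertex.
In Green Hackenbush, the Nim-value of a simple path of length k is k.
Branch 1: length 12, Nim-value = 12
Branch 2: length 13, Nim-value = 13
Branch 3: length 4, Nim-value = 4
Branch 4: length 9, Nim-value = 9
Total Nim-value = XOR of all branch values:
0 XOR 12 = 12
12 XOR 13 = 1
1 XOR 4 = 5
5 XOR 9 = 12
Nim-value of the tree = 12

12


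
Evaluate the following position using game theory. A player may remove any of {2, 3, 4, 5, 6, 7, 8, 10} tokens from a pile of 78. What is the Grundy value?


The subtraction set is S = {2, 3, 4, 5, 6, 7, 8, 10}.
G(k) = mex{ G(k - s) : s in S, s <= k }. We compute iteratively: G(0) = 0.
G(1) = mex({}) = 0
G(2) = mex({0}) = 1
G(3) = mex({0}) = 1
G(4) = mex({0, 1}) = 2
G(5) = mex({0, 1}) = 2
G(6) = mex({0, 1, 2}) = 3
G(7) = mex({0, 1, 2}) = 3
G(8) = mex({0, 1, 2, 3}) = 4
G(9) = mex({0, 1, 2, 3}) = 4
G(10) = mex({0, 1, 2, 3, 4}) = 5
G(11) = mex({0, 1, 2, 3, 4}) = 5
G(12) = mex({1, 2, 3, 4, 5}) = 0
G(13) = mex({1, 2, 3, 4, 5}) = 0
G(14) = mex({0, 2, 3, 4, 5}) = 1
G(15) = mex({0, 2, 3, 4, 5}) = 1
G(16) = mex({0, 1, 3, 4, 5}) = 2
G(17) = mex({0, 1, 3, 4, 5}) = 2
G(18) = mex({0, 1, 2, 4, 5}) = 3
G(19) = mex({0, 1, 2, 4, 5}) = 3
G(20) = mex({0, 1, 2, 3, 5}) = 4
G(21) = mex({0, 1, 2, 3, 5}) = 4
Observe that G(12)..G(21) = 0, 0, 1, 1, 2, 2, 3, 3, 4, 4 repeats G(0)..G(9) = 0, 0, 1, 1, 2, 2, 3, 3, 4, 4.
For k >= max(S) = 10, G(k) is determined by the previous 10 values G(k-10)..G(k-1); a window of 10 consecutive values has recurred shifted by 12, so by induction G(k + 12) = G(k) for all k >= 0: the sequence is periodic from the start with period 12.
One period: G(0..11) = 0, 0, 1, 1, 2, 2, 3, 3, 4, 4, 5, 5.
78 mod 12 = 6, so G(78) = G(6) = 3.

3


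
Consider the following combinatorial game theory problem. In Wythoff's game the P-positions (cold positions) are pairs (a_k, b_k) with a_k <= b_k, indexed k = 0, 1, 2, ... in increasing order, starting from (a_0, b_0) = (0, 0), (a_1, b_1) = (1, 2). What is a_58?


By Wythoff's theorem, a_k = floor(k * phi) and b_k = floor(k * phi^2) = a_k + k, where phi = (1 + sqrt(5))/2 is the golden ratio.
phi = (1 + sqrt(5))/2 = 1.618034
k = 58
k * phi = 58 * 1.618034 = 93.845971
a_58 = floor(k * phi) = 93

93


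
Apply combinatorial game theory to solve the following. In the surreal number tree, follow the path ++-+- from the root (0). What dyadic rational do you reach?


Sign expansion: ++-+-
Rule: track bounds (lo, hi), initially (-inf, +inf). On '+', the current value becomes lo and we move to the simplest number in (value, hi): value + 1 if hi = +inf, otherwise the midpoint (value + hi)/2. On '-', the current value becomes hi and we move to value - 1 if lo = -inf, otherwise the midpoint (lo + value)/2.
Start at 0.
Step 1: sign = +, move right. Bounds: (0, +inf). Value = 1
Step 2: sign = +, move right. Bounds: (1, +inf). Value = 2
Step 3: sign = -, move left. Bounds: (1, 2). Value = 3/2
Step 4: sign = +, move right. Bounds: (3/2, 2). Value = 7/4
Step 5: sign = -, move left. Bounds: (3/2, 7/4). Value = 13/8
The surreal number with sign expansion ++-+- is 13/8.

13/8


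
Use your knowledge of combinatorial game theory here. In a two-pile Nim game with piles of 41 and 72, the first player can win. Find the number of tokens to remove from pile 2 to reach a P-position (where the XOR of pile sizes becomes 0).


Piles: 41 and 72
Current XOR: 41 XOR 72 = 97 (non-zero, so this is an N-position).
To make the XOR zero, we need to find a move that balances the piles.
For pile 2 (size 72): target = 72 XOR 97 = 41
We reduce pile 2 from 72 to 41.
Tokens removed: 72 - 41 = 31
Verification: 41 XOR 41 = 0

31


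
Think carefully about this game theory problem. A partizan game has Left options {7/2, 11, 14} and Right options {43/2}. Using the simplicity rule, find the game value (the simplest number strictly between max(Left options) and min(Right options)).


Left options: {7/2, 11, 14}, max = 14
Right options: {43/2}, min = 43/2
All options are numbers and max(Left) < min(Right), so by the simplicity theorem the value is the simplest (earliest-born) number strictly between 14 and 43/2.
Integers 15 through 21 all lie strictly between 14 and 43/2.
Among integers, the simplest (lowest birthday = smallest |n|; 0 is born on day 0, +-n on day n) is 15.
No non-integer in the interval can be simpler: if x is a non-integer in the interval, then floor(x) or ceil(x) also lies in the interval (the interval contains an integer), and both are proper prefixes of x's sign expansion, i.e. born earlier. So the game value is 15.
Game value = 15

15


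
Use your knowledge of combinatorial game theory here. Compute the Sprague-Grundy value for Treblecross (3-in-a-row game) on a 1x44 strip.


Treblecross: place X on empty cells; 3-in-a-row wins.
Playing within two cells of an existing X lets the opponent win at once, so sensible play treats the cells i-2..i+2 around each X as dead. The player left with no safe cell loses, so this is a normal-play take-away game on strips of safe cells.
Placing X at cell i (0-indexed) of a strip of k safe cells leaves independent strips of sizes max(0, i-2) and max(0, k-i-3). Hence G(k) = mex{ G(max(0,i-2)) XOR G(max(0,k-i-3)) : 0 <= i < k }, with G(0) = 0.
G(1): splits (0,0):0^0=0 -> mex({0}) = 1
G(2): splits (0,0):0^0=0 -> mex({0}) = 1
G(3): splits (0,0):0^0=0 -> mex({0}) = 1
G(4): splits (0,1):0^1=1 (0,0):0^0=0 -> mex({0, 1}) = 2
G(5): splits (0,2):0^1=1 (0,1):0^1=1 (0,0):0^0=0 -> mex({0, 1}) = 2
G(6) = mex({1}) = 0
G(7) = mex({0, 1, 2}) = 3
G(8) = mex({0, 1, 2}) = 3
G(9) = mex({0, 2}) = 1
G(10) = mex({0, 2, 3}) = 1
G(11) = mex({0, 3}) = 1
G(12) = mex({1, 3}) = 0
G(13) = mex({0, 1, 2, 3}) = 4
G(14) = mex({0, 1, 2}) = 3
G(15) = mex({0, 1, 2}) = 3
G(16) = mex({0, 1, 2, 4}) = 3
G(17) = mex({0, 1, 3, 4}) = 2
G(18) = mex({0, 1, 3, 4}) = 2
G(19) = mex({0, 1, 3, 5}) = 2
G(20) = mex({0, 1, 2, 3, 5}) = 4
G(21) = mex({0, 1, 2, 3, 5}) = 4
G(22) = mex({1, 2, 6}) = 0
G(23) = mex({0, 1, 2, 3, 4, 6}) = 5
G(24) = mex({0, 1, 2, 3, 4}) = 5
G(25) = mex({0, 1, 3, 4, 7}) = 2
G(26) = mex({0, 1, 3, 4, 5, 7}) = 2
G(27) = mex({0, 1, 3, 5}) = 2
G(28) = mex({0, 1, 2, 5}) = 3
G(29) = mex({0, 1, 2, 4, 5, 6}) = 3
G(30) = mex({1, 2, 4, 6}) = 0
G(31) = mex({0, 1, 2, 3, 4, 6}) = 5
G(32) = mex({1, 2, 3, 4, 7}) = 0
G(33) = mex({0, 3, 7}) = 1
G(34) = mex({0, 2, 3, 5, 7}) = 1
G(35) = mex({0, 2, 3, 5, 6}) = 1
G(36) = mex({0, 1, 2, 5, 6}) = 3
G(37) = mex({0, 1, 2, 4, 5, 6}) = 3
G(38) = mex({0, 1, 2, 4}) = 3
G(39) = mex({0, 1, 2, 3, 4, 7}) = 5
G(40) = mex({0, 1, 2, 3, 4, 5, 7}) = 6
G(41) = mex({0, 1, 2, 3, 5, 7}) = 4
G(42) = mex({0, 1, 2, 3, 5, 6, 7}) = 4
G(43) = mex({0, 2, 3, 5, 6}) = 1
G(44) = mex({1, 2, 3, 4, 5, 6}) = 0
Therefore G(44) = 0.

0


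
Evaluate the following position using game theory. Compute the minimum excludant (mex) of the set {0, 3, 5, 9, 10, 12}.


Set = {0, 3, 5, 9, 10, 12}
0 is in the set.
1 is NOT in the set. This is the mex.
mex = 1

1


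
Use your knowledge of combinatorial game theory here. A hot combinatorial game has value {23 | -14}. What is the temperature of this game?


The game is {23 | -14}, a switch {a | b} with numbers a > b.
Cooling {a | b} by t gives {a - t | b + t}, which stops being hot when a - t = b + t, i.e. at t = (a - b)/2. So the temperature of a switch is (a - b)/2.
Temperature = (Left option - Right option) / 2
= (23 - (-14)) / 2
= 37 / 2
= 37/2

37/2


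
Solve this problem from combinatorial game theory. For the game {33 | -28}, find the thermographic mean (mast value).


Game = {33 | -28}, a switch {a | b} with numbers a > b.
Its thermograph has left wall a - t and right wall b + t, which meet at t = (a - b)/2, where both equal (a + b)/2. So the mast (mean value) is at (a + b)/2.
Mean = (33 + (-28))/2 = 5/2 = 5/2

5/2


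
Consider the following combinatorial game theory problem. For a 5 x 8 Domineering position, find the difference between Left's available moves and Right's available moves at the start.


Board is 5 x 8 (rows x cols).
Left (vertical) placements: (rows-1) * cols = 4 * 8 = 32
Right (horizontal) placements: rows * (cols-1) = 5 * 7 = 35
Advantage = Left - Right = 32 - 35 = -3

-3


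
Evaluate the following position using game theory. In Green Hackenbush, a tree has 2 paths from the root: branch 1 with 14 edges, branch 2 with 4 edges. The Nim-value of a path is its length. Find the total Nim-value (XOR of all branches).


The tree has 2 branches from the ground vertex.
In Green Hackenbush, the Nim-value of a simple path of length k is k.
Branch 1: length 14, Nim-value = 14
Branch 2: length 4, Nim-value = 4
Total Nim-value = XOR of all branch values:
0 XOR 14 = 14
14 XOR 4 = 10
Nim-value of the tree = 10

10


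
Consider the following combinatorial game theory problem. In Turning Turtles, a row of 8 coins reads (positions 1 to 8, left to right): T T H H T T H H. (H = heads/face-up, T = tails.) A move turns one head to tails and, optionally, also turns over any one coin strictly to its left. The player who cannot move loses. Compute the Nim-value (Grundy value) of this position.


Coins: T T H H T T H H
Key fact: a single head at position k behaves exactly like a Nim heap of size k (turning it to T and optionally flipping a coin at j < k corresponds to moving the heap from k to j, or to 0), and heads combine as a disjunctive sum (two heads at the same place would cancel, matching j XOR j = 0). So the Nim-value is the XOR of the 1-indexed positions of the heads.
Face-up positions (1-indexed): [3, 4, 7, 8]
XOR 0 with 3: 0 XOR 3 = 3
XOR 3 with 4: 3 XOR 4 = 7
XOR 7 with 7: 7 XOR 7 = 0
XOR 0 with 8: 0 XOR 8 = 8
Nim-value = 8

8


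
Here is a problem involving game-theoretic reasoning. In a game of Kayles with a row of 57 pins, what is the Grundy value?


Kayles: a move removes 1 or 2 adjacent pins from a contiguous row.
Removing pins from a row of k leaves two independent rows (a, b) with a + b = k - 1 (one pin) or a + b = k - 2 (two pins); an end removal gives a = 0.
By Sprague-Grundy, G(k) = mex{ G(a) XOR G(b) } over all these splits. G(0) = 0.
G(1): splits (0,0):0^0=0 -> mex({0}) = 1
G(2): splits (0,1):0^1=1 (0,0):0^0=0 -> mex({0, 1}) = 2
G(3): splits (0,2):0^2=2 (1,1):1^1=0 (0,1):0^1=1 -> mex({0, 1, 2}) = 3
G(4): splits (0,3):0^3=3 (1,2):1^2=3 (0,2):0^2=2 (1,1):1^1=0 -> mex({0, 2, 3}) = 1
G(5): splits (0,4):0^1=1 (1,3):1^3=2 (2,2):2^2=0 (0,3):0^3=3 (1,2):1^2=3 -> mex({0, 1, 2, 3}) = 4
G(6) = mex({0, 1, 2, 4}) = 3
G(7) = mex({0, 1, 3, 4, 5}) = 2
G(8) = mex({0, 2, 3, 5, 6}) = 1
G(9) = mex({0, 1, 2, 3, 6, 7}) = 4
G(10) = mex({0, 1, 3, 4, 5, 7}) = 2
G(11) = mex({0, 1, 2, 3, 4, 5}) = 6
G(12) = mex({0, 1, 2, 3, 5, 6, 7}) = 4
G(13) = mex({0, 2, 3, 4, 6, 7}) = 1
G(14) = mex({0, 1, 4, 5, 6, 7}) = 2
G(15) = mex({0, 1, 2, 3, 4, 5, 6}) = 7
G(16) = mex({0, 2, 3, 5, 6, 7}) = 1
G(17) = mex({0, 1, 2, 3, 5, 6, 7}) = 4
G(18) = mex({0, 1, 2, 4, 5, 6}) = 3
G(19) = mex({0, 1, 3, 4, 5, 7}) = 2
G(20) = mex({0, 2, 3, 4, 5, 6, 7}) = 1
G(21) = mex({0, 1, 2, 3, 5, 6, 7}) = 4
G(22) = mex({0, 1, 2, 3, 4, 5, 7}) = 6
G(23) = mex({0, 1, 2, 3, 4, 5, 6}) = 7
G(24) = mex({0, 1, 2, 3, 5, 6, 7}) = 4
G(25) = mex({0, 2, 3, 4, 6, 7}) = 1
G(26) = mex({0, 1, 3, 4, 5, 6, 7}) = 2
G(27) = mex({0, 1, 2, 3, 4, 5, 6, 7}) = 8
G(28) = mex({0, 1, 2, 3, 4, 6, 7, 8}) = 5
G(29) = mex({0, 1, 2, 3, 5, 6, 7, 8, 9}) = 4
G(30) = mex({0, 1, 2, 3, 4, 5, 6, 9, 10}) = 7
G(31) = mex({0, 1, 3, 4, 5, 7, 10, 11}) = 2
G(32) = mex({0, 2, 3, 4, 5, 6, 7, 9, 11}) = 1
G(33) = mex({0, 1, 2, 3, 4, 5, 6, 7, 9, 12}) = 8
G(34) = mex({0, 1, 2, 3, 4, 5, 7, 8, 11, 12}) = 6
G(35) = mex({0, 1, 2, 3, 4, 5, 6, 8, 9, 10, 11}) = 7
G(36) = mex({0, 1, 2, 3, 5, 6, 7, 9, 10}) = 4
G(37) = mex({0, 2, 3, 4, 6, 7, 9, 10, 11, 12}) = 1
G(38) = mex({0, 1, 3, 4, 5, 6, 7, 9, 10, 11, 12}) = 2
G(39) = mex({0, 1, 2, 4, 5, 6, 7, 9, 10, 12, 14}) = 3
G(40) = mex({0, 2, 3, 4, 6, 7, 11, 12, 14}) = 1
G(41) = mex({0, 1, 2, 3, 5, 6, 7, 9, 10, 11, 12}) = 4
G(42) = mex({0, 1, 2, 3, 4, 5, 6, 9, 10}) = 7
G(43) = mex({0, 1, 3, 4, 5, 7, 9, 10, 12, 15}) = 2
G(44) = mex({0, 2, 3, 4, 5, 6, 7, 9, 10, 12, 15}) = 1
G(45) = mex({0, 1, 2, 3, 4, 5, 6, 7, 9, 10, 12, 14}) = 8
G(46) = mex({0, 1, 3, 4, 5, 7, 8, 11, 12, 14}) = 2
G(47) = mex({0, 1, 2, 3, 4, 5, 6, 8, 9, 10, 11, 12}) = 7
G(48) = mex({0, 1, 2, 3, 5, 6, 7, 9, 10}) = 4
G(49) = mex({0, 2, 3, 4, 6, 7, 9, 10, 11, 12, 15}) = 1
G(50) = mex({0, 1, 4, 5, 6, 7, 9, 11, 12, 14, 15}) = 2
G(51) = mex({0, 1, 2, 3, 4, 5, 6, 7, 9, 12, 14, 15}) = 8
G(52) = mex({0, 2, 3, 4, 5, 6, 7, 8, 11, 12, 15}) = 1
G(53) = mex({0, 1, 2, 3, 5, 6, 7, 8, 9, 10, 11, 12}) = 4
G(54) = mex({0, 1, 2, 3, 4, 5, 6, 9, 10}) = 7
G(55) = mex({0, 1, 3, 4, 5, 7, 9, 10, 11, 12}) = 2
G(56) = mex({0, 2, 3, 4, 5, 6, 7, 9, 10, 11, 12, 13, 14}) = 1
G(57) = mex({0, 1, 2, 3, 5, 6, 7, 9, 10, 12, 13, 14, 15}) = 4
Therefore G(57) = 4.

4


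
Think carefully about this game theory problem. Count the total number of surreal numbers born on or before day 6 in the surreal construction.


Day 0: {|} = 0 is born. Count = 1.
Day n: the number of surreal numbers born by day n is 2^(n+1) - 1.
By day 0: 2^1 - 1 = 1
By day 1: 2^2 - 1 = 3
By day 2: 2^3 - 1 = 7
By day 3: 2^4 - 1 = 15
By day 4: 2^5 - 1 = 31
By day 5: 2^6 - 1 = 63
By day 6: 2^7 - 1 = 127
By day 6: 127 surreal numbers.

127


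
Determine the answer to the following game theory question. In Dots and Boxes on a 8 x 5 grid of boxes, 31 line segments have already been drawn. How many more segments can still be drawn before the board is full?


Grid: 8 x 5 boxes, i.e. 9 rows and 6 columns of dots.
Horizontal edges: (rows + 1) * cols = 9 * 5 = 45
Vertical edges: rows * (cols + 1) = 8 * 6 = 48
Total edges: 45 + 48 = 93
Edges drawn: 31
Remaining: 93 - 31 = 62

62


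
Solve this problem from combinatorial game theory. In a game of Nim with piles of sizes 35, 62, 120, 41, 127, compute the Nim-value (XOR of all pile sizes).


We need the XOR (exclusive or) of all pile sizes.
After XOR-ing pile 1 (size 35): 0 XOR 35 = 35
After XOR-ing pile 2 (size 62): 35 XOR 62 = 29
After XOR-ing pile 3 (size 120): 29 XOR 120 = 101
After XOR-ing pile 4 (size 41): 101 XOR 41 = 76
After XOR-ing pile 5 (size 127): 76 XOR 127 = 51
The Nim-value of this position is 51.

51


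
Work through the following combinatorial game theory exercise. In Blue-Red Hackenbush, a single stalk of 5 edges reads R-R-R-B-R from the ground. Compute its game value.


Edges (from ground): R-R-R-B-R
By Berlekamp's sign-expansion rule, a Blue-Red Hackenbush stalk has the value of the surreal number whose sign sequence is the edge sequence with B -> + and R -> -.
Sign sequence: ---+-
Trace the sign expansion in the surreal number tree, starting from 0:
Edge 1: R (sign -) -> bounds (-inf, 0), value = -1
Edge 2: R (sign -) -> bounds (-inf, -1), value = -2
Edge 3: R (sign -) -> bounds (-inf, -2), value = -3
Edge 4: B (sign +) -> bounds (-3, -2), value = -5/2
Edge 5: R (sign -) -> bounds (-3, -5/2), value = -11/4
Game value = -11/4

-11/4


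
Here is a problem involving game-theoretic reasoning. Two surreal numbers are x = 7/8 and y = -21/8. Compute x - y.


x = 7/8, y = -21/8
Converting to common denominator: 8
x = 7/8, y = -21/8
x - y = 7/8 - -21/8 = 7/2

7/2


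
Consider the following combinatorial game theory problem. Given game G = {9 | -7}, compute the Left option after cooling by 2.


Original game: {9 | -7} (a switch {a | b} with a > b).
Cooling by t (for t below the temperature (a - b)/2 = 8) taxes each move by t: {a | b} cooled by t is {a - t | b + t}.
Cooling amount: t = 2
Cooled Left option: 9 - 2 = 7
Cooled Right option: -7 + 2 = -5
Cooled game: {7 | -5}
Left option = 7

7


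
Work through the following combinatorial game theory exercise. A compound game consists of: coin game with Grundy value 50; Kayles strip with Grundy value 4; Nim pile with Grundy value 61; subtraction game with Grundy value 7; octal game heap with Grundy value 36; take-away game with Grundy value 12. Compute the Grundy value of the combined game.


By the Sprague-Grundy theorem, the Grundy value of a sum of games is the XOR of individual Grundy values.
coin game: Grundy value = 50. Running XOR: 0 XOR 50 = 50
Kayles strip: Grundy value = 4. Running XOR: 50 XOR 4 = 54
Nim pile: Grundy value = 61. Running XOR: 54 XOR 61 = 11
subtraction game: Grundy value = 7. Running XOR: 11 XOR 7 = 12
octal game heap: Grundy value = 36. Running XOR: 12 XOR 36 = 40
take-away game: Grundy value = 12. Running XOR: 40 XOR 12 = 36
The combined Grundy value is 36.

36


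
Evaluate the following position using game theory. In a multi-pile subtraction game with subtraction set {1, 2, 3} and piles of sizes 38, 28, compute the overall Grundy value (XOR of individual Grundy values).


Subtraction set: {1, 2, 3}
For this subtraction set, G(n) = n mod 4 (period = max + 1 = 4).
Pile 1 (size 38): G(38) = 38 mod 4 = 2
Pile 2 (size 28): G(28) = 28 mod 4 = 0
Total Grundy value = XOR of all: 2 XOR 0 = 2

2


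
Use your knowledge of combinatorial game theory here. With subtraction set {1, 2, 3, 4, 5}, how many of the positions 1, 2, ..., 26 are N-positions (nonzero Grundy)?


Subtraction set S = {1, 2, 3, 4, 5}, so G(n) = n mod 6.
G(n) = 0 when n is a multiple of 6.
Multiples of 6 in [1, 26]: 4
N-positions (nonzero Grundy) = 26 - 4 = 22

22


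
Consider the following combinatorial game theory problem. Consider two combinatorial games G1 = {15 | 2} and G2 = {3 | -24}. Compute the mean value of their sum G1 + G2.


G1 = {15 | 2}, G2 = {3 | -24}
Each is a switch {a | b} with numbers a > b; its mean value is (a + b)/2, and mean value is additive over game sums: m(G1 + G2) = m(G1) + m(G2).
Mean of G1 = (15 + (2))/2 = 17/2 = 17/2
Mean of G2 = (3 + (-24))/2 = -21/2 = -21/2
Mean of G1 + G2 = 17/2 + -21/2 = -2

-2


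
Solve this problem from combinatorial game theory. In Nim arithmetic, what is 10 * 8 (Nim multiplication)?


Nim multiplication is bilinear over XOR: (u XOR v) * w = (u*w) XOR (v*w).
So we split each operand into its bit components and XOR the pairwise Nim products.
10 = 2 + 8 (as XOR of powers of 2).
8 = 8 (as XOR of powers of 2).
Using the standard Nim-product table on single bits:
  2*2 = 3,   2*4 = 8,   2*8 = 12,
  4*4 = 6,   4*8 = 11,  8*8 = 13,
and  1*x = x (identity), k*l = l*k (commutative).
Pairwise Nim products:
  2 * 8 = 12
  8 * 8 = 13
XOR them: 12 XOR 13 = 1.
Result: 10 * 8 = 1 (in Nim).

1


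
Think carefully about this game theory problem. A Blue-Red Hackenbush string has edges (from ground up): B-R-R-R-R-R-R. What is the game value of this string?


Edges (from ground): B-R-R-R-R-R-R
By Berlekamp's sign-expansion rule, a Blue-Red Hackenbush stalk has the value of the surreal number whose sign sequence is the edge sequence with B -> + and R -> -.
Sign sequence: +------
Trace the sign expansion in the surreal number tree, starting from 0:
Edge 1: B (sign +) -> bounds (0, +inf), value = 1
Edge 2: R (sign -) -> bounds (0, 1), value = 1/2
Edge 3: R (sign -) -> bounds (0, 1/2), value = 1/4
Edge 4: R (sign -) -> bounds (0, 1/4), value = 1/8
Edge 5: R (sign -) -> bounds (0, 1/8), value = 1/16
Edge 6: R (sign -) -> bounds (0, 1/16), value = 1/32
Edge 7: R (sign -) -> bounds (0, 1/32), value = 1/64
Game value = 1/64

1/64


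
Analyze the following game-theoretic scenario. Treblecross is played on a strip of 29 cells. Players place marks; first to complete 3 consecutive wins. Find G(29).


Treblecross: place X on empty cells; 3-in-a-row wins.
Playing within two cells of an existing X lets the opponent win at once, so sensible play treats the cells i-2..i+2 around each X as dead. The player left with no safe cell loses, so this is a normal-play take-away game on strips of safe cells.
Placing X at cell i (0-indexed) of a strip of k safe cells leaves independent strips of sizes max(0, i-2) and max(0, k-i-3). Hence G(k) = mex{ G(max(0,i-2)) XOR G(max(0,k-i-3)) : 0 <= i < k }, with G(0) = 0.
G(1): splits (0,0):0^0=0 -> mex({0}) = 1
G(2): splits (0,0):0^0=0 -> mex({0}) = 1
G(3): splits (0,0):0^0=0 -> mex({0}) = 1
G(4): splits (0,1):0^1=1 (0,0):0^0=0 -> mex({0, 1}) = 2
G(5): splits (0,2):0^1=1 (0,1):0^1=1 (0,0):0^0=0 -> mex({0, 1}) = 2
G(6) = mex({1}) = 0
G(7) = mex({0, 1, 2}) = 3
G(8) = mex({0, 1, 2}) = 3
G(9) = mex({0, 2}) = 1
G(10) = mex({0, 2, 3}) = 1
G(11) = mex({0, 3}) = 1
G(12) = mex({1, 3}) = 0
G(13) = mex({0, 1, 2, 3}) = 4
G(14) = mex({0, 1, 2}) = 3
G(15) = mex({0, 1, 2}) = 3
G(16) = mex({0, 1, 2, 4}) = 3
G(17) = mex({0, 1, 3, 4}) = 2
G(18) = mex({0, 1, 3, 4}) = 2
G(19) = mex({0, 1, 3, 5}) = 2
G(20) = mex({0, 1, 2, 3, 5}) = 4
G(21) = mex({0, 1, 2, 3, 5}) = 4
G(22) = mex({1, 2, 6}) = 0
G(23) = mex({0, 1, 2, 3, 4, 6}) = 5
G(24) = mex({0, 1, 2, 3, 4}) = 5
G(25) = mex({0, 1, 3, 4, 7}) = 2
G(26) = mex({0, 1, 3, 4, 5, 7}) = 2
G(27) = mex({0, 1, 3, 5}) = 2
G(28) = mex({0, 1, 2, 5}) = 3
G(29) = mex({0, 1, 2, 4, 5, 6}) = 3
Therefore G(29) = 3.

3


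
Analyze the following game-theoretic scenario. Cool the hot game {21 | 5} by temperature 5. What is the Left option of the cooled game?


Original game: {21 | 5} (a switch {a | b} with a > b).
Cooling by t (for t below the temperature (a - b)/2 = 8) taxes each move by t: {a | b} cooled by t is {a - t | b + t}.
Cooling amount: t = 5
Cooled Left option: 21 - 5 = 16
Cooled Right option: 5 + 5 = 10
Cooled game: {16 | 10}
Left option = 16

16
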